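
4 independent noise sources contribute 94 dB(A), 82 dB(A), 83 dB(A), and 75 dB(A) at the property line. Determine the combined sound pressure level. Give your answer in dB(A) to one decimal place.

Incoherent sources combine by intensity addition: L_total = 10·log₁₀(Σ 10^(L_i/10)).
Σ 10^(L/10) = 10^(94/10) + 10^(82/10) + 10^(83/10) + 10^(75/10) = 2.902e+09.
L_total = 10·log₁₀(2.902e+09) = 94.63 dB(A).

94.6 dB(A)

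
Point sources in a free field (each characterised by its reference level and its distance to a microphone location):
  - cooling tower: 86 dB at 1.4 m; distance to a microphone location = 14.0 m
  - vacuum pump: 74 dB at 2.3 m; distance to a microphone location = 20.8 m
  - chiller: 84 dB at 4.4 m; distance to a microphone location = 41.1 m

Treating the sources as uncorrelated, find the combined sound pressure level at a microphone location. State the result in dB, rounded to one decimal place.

Propagate each source to the receiver with L = L_ref − 20·log₁₀(r/r_ref), then add intensities.
cooling tower: 86 − 20·log₁₀(14.0/1.4) = 86 − 20.00 = 66.00 dB.
vacuum pump: 74 − 20·log₁₀(20.8/2.3) = 74 − 19.13 = 54.87 dB.
chiller: 84 − 20·log₁₀(41.1/4.4) = 84 − 19.41 = 64.59 dB.
Σ 10^(L/10) = 7.167e+06 → L_total = 10·log₁₀(7.167e+06) = 68.55 dB.

68.6 dB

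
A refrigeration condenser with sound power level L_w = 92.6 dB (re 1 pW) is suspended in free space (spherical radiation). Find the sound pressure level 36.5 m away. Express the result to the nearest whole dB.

50 dB

Free-field spherical radiation: L_p = L_w − 10·log₁₀(4π·r²), r = 36.5 m.
4π·r² = 1.674e+04 m², 10·log₁₀ of that is 42.238 dB.
L_p = 92.6 − 42.238 = 50.36 dB.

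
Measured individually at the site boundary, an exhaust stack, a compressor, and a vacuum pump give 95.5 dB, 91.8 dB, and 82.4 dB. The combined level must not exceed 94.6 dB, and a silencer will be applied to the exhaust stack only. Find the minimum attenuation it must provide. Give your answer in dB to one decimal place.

4.7 dB

The untreated sources together contribute 10^(91.8/10) + 10^(82.4/10) = 1.687e+09, i.e. 92.27 dB.
The limit corresponds to 10^(94.6/10) = 2.884e+09; subtracting the fixed part leaves 1.197e+09 for the exhaust stack, i.e. 90.78 dB.
So the exhaust stack must be reduced from 95.5 to 90.78 dB: IL = 4.72 dB.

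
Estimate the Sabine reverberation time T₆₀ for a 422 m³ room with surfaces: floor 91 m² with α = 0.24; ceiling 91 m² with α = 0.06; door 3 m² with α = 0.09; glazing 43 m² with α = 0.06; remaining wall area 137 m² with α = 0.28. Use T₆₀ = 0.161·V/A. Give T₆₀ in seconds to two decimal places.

Summing Sᵢαᵢ: 91·0.24 + 91·0.06 + 3·0.09 + 43·0.06 + 137·0.28 = 68.51 m².
T₆₀ = 0.161·V/A = 0.161·422/68.51 = 0.992 s.

0.99 s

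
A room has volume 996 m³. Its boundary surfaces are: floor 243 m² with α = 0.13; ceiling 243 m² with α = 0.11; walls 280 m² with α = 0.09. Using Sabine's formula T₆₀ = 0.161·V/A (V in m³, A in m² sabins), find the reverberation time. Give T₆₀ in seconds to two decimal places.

1.92 s

Summing Sᵢαᵢ: 243·0.13 + 243·0.11 + 280·0.09 = 83.52 m².
T₆₀ = 0.161 × 996 / 83.52 = 1.920 s.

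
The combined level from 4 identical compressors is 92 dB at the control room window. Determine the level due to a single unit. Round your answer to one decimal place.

86.0 dB

4 equal contributions raise the level by 10·log₁₀ 4 = 6.021 dB, so each unit alone gives 92 − 6.021.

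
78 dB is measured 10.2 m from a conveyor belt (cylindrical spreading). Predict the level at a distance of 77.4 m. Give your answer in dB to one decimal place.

69.2 dB

For a line source, L₂ = L₁ − 10·log₁₀(r₂/r₁).
L₂ = 78 − 10·log₁₀(77.4/10.2) = 78 − 8.801 = 69.20 dB.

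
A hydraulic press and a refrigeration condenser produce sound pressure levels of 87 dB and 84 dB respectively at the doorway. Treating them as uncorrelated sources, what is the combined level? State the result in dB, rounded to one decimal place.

88.8 dB

Incoherent sources combine by intensity addition: L_total = 10·log₁₀(Σ 10^(L_i/10)).
Σ 10^(L/10) = 10^(87/10) + 10^(84/10) = 7.524e+08.
L_total = 10·log₁₀(7.524e+08) = 88.76 dB.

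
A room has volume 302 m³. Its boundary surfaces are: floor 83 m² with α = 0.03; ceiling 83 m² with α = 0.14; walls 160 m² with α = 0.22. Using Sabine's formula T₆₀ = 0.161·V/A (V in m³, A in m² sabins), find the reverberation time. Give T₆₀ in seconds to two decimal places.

0.99 s

A = Σ Sᵢαᵢ = 83·0.03 + 83·0.14 + 160·0.22 = 49.31 m².
T₆₀ = 0.161·V/A = 0.161·302/49.31 = 0.986 s.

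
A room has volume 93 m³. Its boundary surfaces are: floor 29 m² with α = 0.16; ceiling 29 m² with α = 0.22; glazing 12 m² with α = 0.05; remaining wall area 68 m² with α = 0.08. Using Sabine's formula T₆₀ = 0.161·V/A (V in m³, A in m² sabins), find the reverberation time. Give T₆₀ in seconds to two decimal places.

0.88 s

Summing Sᵢαᵢ: 29·0.16 + 29·0.22 + 12·0.05 + 68·0.08 = 17.06 m².
T₆₀ = 0.161·V/A = 0.161·93/17.06 = 0.878 s.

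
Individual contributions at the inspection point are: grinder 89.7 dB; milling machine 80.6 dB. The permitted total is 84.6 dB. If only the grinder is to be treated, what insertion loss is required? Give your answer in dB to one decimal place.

Fixed contribution from the other source: Σ 10^(L/10) = 10^(80.6/10) = 1.148e+08 (80.60 dB).
To meet 84.6 dB overall, the treated grinder may contribute at most 10^(84.6/10) − 1.148e+08 = 1.736e+08, i.e. 82.40 dB.
Required insertion loss = 89.7 − 82.40 = 7.30 dB.

7.3 dB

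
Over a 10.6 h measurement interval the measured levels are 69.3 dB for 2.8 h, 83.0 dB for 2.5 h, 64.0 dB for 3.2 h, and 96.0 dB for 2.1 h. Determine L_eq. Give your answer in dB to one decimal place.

89.2 dB

The energy average is taken in the linear domain: L_eq = 10·log₁₀[(Σ tᵢ·10^(Lᵢ/10))/T], T = 10.6 h.
Σ tᵢ·10^(Lᵢ/10) = 2.8·10^(69.3/10) + 2.5·10^(83.0/10) + 3.2·10^(64.0/10) + 2.1·10^(96.0/10) = 8.891e+09.
L_eq = 10·log₁₀(8.891e+09/10.6) = 89.24 dB.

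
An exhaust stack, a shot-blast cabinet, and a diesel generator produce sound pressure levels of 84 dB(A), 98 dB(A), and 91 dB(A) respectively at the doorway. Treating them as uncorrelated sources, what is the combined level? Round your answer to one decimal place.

Incoherent sources combine by intensity addition: L_total = 10·log₁₀(Σ 10^(L_i/10)).
Σ 10^(L/10) = 10^(84/10) + 10^(98/10) + 10^(91/10) = 7.820e+09.
L_total = 10·log₁₀(7.820e+09) = 98.93 dB(A).

98.9 dB(A)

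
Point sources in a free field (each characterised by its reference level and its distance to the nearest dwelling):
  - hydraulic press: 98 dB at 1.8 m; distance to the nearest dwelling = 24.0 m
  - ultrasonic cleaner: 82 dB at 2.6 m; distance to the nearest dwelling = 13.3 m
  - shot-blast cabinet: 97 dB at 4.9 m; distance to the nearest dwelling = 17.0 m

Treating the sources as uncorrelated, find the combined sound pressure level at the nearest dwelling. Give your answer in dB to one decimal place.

86.6 dB

Apply inverse-square spreading to bring every level to the receiver, then sum 10^(L/10).
hydraulic press: 98 − 20·log₁₀(24.0/1.8) = 98 − 22.50 = 75.50 dB.
ultrasonic cleaner: 82 − 20·log₁₀(13.3/2.6) = 82 − 14.18 = 67.82 dB.
shot-blast cabinet: 97 − 20·log₁₀(17.0/4.9) = 97 − 10.81 = 86.19 dB.
Σ 10^(L/10) = 4.579e+08 → L_total = 10·log₁₀(4.579e+08) = 86.61 dB.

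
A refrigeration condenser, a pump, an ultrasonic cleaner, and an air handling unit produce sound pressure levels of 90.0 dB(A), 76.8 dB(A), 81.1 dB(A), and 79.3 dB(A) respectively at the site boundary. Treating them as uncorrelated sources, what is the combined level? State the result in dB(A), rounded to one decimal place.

For uncorrelated sources the intensities add, so convert each level to linear form, sum, and take 10·log₁₀ of the total.
Σ 10^(L/10) = 10^(90.0/10) + 10^(76.8/10) + 10^(81.1/10) + 10^(79.3/10) = 1.262e+09.
L_total = 10·log₁₀(1.262e+09) = 91.01 dB(A).

91.0 dB(A)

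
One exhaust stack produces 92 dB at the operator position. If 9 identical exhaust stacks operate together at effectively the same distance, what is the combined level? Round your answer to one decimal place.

L_total = L₁ + 10·log₁₀ N for N identical incoherent sources.
L_total = 92 + 10·log₁₀(9) = 92 + 9.542 = 101.54 dB.

101.5 dB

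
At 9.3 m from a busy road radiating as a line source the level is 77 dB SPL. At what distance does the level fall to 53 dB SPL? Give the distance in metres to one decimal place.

2336.1 m

Line-source spreading drops the level by 10·log₁₀(r₂/r₁); inverting, r₂/r₁ = 10^(ΔL/10).
r₂ = 9.3·10^((77−53)/10) = 9.3·10^(24.0/10) = 2336.05 m.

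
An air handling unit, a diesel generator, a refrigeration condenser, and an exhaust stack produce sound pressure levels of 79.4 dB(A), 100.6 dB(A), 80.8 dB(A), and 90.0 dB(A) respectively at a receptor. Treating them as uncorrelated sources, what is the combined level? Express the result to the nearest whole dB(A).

101 dB(A)

For uncorrelated sources the intensities add, so convert each level to linear form, sum, and take 10·log₁₀ of the total.
Σ 10^(L/10) = 10^(79.4/10) + 10^(100.6/10) + 10^(80.8/10) + 10^(90.0/10) = 1.269e+10.
L_total = 10·log₁₀(1.269e+10) = 101.03 dB(A).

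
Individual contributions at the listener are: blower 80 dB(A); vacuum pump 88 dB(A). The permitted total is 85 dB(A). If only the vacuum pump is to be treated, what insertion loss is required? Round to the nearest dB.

5 dB

The untreated sources together contribute 10^(80/10) = 1.000e+08, i.e. 80.00 dB(A).
The limit corresponds to 10^(85/10) = 3.162e+08; subtracting the fixed part leaves 2.162e+08 for the vacuum pump, i.e. 83.35 dB(A).
So the vacuum pump must be reduced from 88 to 83.35 dB(A): IL = 4.65 dB.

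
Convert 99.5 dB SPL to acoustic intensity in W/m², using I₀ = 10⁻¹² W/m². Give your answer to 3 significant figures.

I = I₀·10^(L/10) = 10⁻¹² × 10^(99.5/10) = 10^(-2.050).

0.00891 W/m²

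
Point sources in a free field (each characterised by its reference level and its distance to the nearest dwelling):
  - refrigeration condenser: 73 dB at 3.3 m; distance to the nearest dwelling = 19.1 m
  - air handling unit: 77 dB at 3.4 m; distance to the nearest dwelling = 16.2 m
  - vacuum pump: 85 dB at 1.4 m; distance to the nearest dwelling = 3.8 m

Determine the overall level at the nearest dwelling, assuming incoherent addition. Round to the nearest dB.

77 dB

Propagate each source to the receiver with L = L_ref − 20·log₁₀(r/r_ref), then add intensities.
refrigeration condenser: 73 − 20·log₁₀(19.1/3.3) = 73 − 15.25 = 57.75 dB.
air handling unit: 77 − 20·log₁₀(16.2/3.4) = 77 − 13.56 = 63.44 dB.
vacuum pump: 85 − 20·log₁₀(3.8/1.4) = 85 − 8.67 = 76.33 dB.
Σ 10^(L/10) = 4.573e+07 → L_total = 10·log₁₀(4.573e+07) = 76.60 dB.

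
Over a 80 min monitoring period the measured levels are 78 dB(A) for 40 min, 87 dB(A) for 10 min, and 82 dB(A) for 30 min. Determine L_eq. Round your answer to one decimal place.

81.9 dB(A)

The energy average is taken in the linear domain: L_eq = 10·log₁₀[(Σ tᵢ·10^(Lᵢ/10))/T], T = 80 min.
Σ tᵢ·10^(Lᵢ/10) = 40·10^(78/10) + 10·10^(87/10) + 30·10^(82/10) = 1.229e+10.
L_eq = 10·log₁₀(1.229e+10/80) = 81.86 dB(A).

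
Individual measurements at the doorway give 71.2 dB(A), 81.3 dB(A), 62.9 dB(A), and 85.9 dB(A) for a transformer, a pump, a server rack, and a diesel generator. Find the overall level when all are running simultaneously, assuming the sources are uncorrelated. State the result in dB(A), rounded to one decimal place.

87.3 dB(A)

For uncorrelated sources the intensities add, so convert each level to linear form, sum, and take 10·log₁₀ of the total.
Σ 10^(L/10) = 10^(71.2/10) + 10^(81.3/10) + 10^(62.9/10) + 10^(85.9/10) = 5.391e+08.
L_total = 10·log₁₀(5.391e+08) = 87.32 dB(A).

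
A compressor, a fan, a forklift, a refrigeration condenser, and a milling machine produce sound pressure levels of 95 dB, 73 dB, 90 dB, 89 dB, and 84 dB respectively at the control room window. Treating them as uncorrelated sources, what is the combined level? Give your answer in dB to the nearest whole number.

97 dB

For uncorrelated sources the intensities add, so convert each level to linear form, sum, and take 10·log₁₀ of the total.
Σ 10^(L/10) = 10^(95/10) + 10^(73/10) + 10^(90/10) + 10^(89/10) + 10^(84/10) = 5.228e+09.
L_total = 10·log₁₀(5.228e+09) = 97.18 dB.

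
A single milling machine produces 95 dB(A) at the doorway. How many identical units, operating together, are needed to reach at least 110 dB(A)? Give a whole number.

32

N identical sources give L₁ + 10·log₁₀ N, so require 10·log₁₀ N ≥ 110 − 95 = 15.0 dB.
N ≥ 10^(15.0/10) = 31.623, so N = 32.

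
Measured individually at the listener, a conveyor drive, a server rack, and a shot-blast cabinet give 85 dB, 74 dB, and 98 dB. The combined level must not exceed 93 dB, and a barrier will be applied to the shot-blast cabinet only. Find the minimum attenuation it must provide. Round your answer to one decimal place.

5.8 dB

Fixed contribution from the other sources: Σ 10^(L/10) = 10^(85/10) + 10^(74/10) = 3.413e+08 (85.33 dB).
The limit corresponds to 10^(93/10) = 1.995e+09; subtracting the fixed part leaves 1.654e+09 for the shot-blast cabinet, i.e. 92.19 dB.
So the shot-blast cabinet must be reduced from 98 to 92.19 dB: IL = 5.81 dB.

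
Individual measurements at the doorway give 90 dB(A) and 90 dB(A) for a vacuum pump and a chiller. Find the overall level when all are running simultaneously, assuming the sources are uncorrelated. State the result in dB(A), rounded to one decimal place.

93.0 dB(A)

For uncorrelated sources the intensities add, so convert each level to linear form, sum, and take 10·log₁₀ of the total.
Σ 10^(L/10) = 10^(90/10) + 10^(90/10) = 2.000e+09.
L_total = 10·log₁₀(2.000e+09) = 93.01 dB(A).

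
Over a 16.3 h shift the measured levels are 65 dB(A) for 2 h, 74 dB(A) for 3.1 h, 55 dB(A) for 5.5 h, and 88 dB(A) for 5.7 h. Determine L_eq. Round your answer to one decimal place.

Weight each interval's intensity by its duration and average over T = 16.3 h:
Σ tᵢ·10^(Lᵢ/10) = 2·10^(65/10) + 3.1·10^(74/10) + 5.5·10^(55/10) + 5.7·10^(88/10) = 3.682e+09.
L_eq = 10·log₁₀(3.682e+09/16.3) = 83.54 dB(A).

83.5 dB(A)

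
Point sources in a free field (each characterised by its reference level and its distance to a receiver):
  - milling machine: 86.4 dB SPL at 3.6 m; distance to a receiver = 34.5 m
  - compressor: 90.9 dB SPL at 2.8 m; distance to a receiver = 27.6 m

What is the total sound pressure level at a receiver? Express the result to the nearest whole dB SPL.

72 dB SPL

First find each source's level at the receiver (point-source: −20·log₁₀(r/r_ref)), then combine on an intensity basis.
milling machine: 86.4 − 20·log₁₀(34.5/3.6) = 86.4 − 19.63 = 66.77 dB SPL.
compressor: 90.9 − 20·log₁₀(27.6/2.8) = 90.9 − 19.88 = 71.02 dB SPL.
Σ 10^(L/10) = 1.741e+07 → L_total = 10·log₁₀(1.741e+07) = 72.41 dB SPL.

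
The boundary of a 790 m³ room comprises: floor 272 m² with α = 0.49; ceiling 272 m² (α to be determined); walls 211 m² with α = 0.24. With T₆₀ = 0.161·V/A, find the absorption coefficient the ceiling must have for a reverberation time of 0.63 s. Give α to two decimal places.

From T₆₀ = 0.161·V/A, the target T₆₀ = 0.63 s needs A = 0.161·790/0.63 = 201.89 m².
Absorption from the other surfaces = 272·0.49 + 211·0.24 = 183.92 m², so the ceiling must supply 17.97 m² over 272 m².
α = 17.97/272 = 0.066.

0.07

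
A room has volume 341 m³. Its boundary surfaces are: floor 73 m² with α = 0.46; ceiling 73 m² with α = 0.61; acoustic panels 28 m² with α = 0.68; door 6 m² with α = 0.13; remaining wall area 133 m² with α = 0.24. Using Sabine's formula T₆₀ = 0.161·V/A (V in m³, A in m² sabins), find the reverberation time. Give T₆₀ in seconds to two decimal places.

Total absorption A = 73·0.46 + 73·0.61 + 28·0.68 + 6·0.13 + 133·0.24 = 129.85 m² sabins.
T₆₀ = 0.161·V/A = 0.161·341/129.85 = 0.423 s.

0.42 s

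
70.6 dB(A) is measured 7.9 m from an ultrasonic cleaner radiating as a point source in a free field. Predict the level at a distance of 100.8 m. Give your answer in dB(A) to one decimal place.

For a point source, L₂ = L₁ − 20·log₁₀(r₂/r₁).
L₂ = 70.6 − 20·log₁₀(100.8/7.9) = 70.6 − 22.117 = 48.48 dB(A).

48.5 dB(A)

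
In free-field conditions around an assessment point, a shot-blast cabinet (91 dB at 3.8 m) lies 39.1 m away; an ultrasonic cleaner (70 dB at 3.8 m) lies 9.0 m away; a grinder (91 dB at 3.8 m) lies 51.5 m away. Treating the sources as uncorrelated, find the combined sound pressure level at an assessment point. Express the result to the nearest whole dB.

73 dB

Propagate each source to the receiver with L = L_ref − 20·log₁₀(r/r_ref), then add intensities.
shot-blast cabinet: 91 − 20·log₁₀(39.1/3.8) = 91 − 20.25 = 70.75 dB.
ultrasonic cleaner: 70 − 20·log₁₀(9.0/3.8) = 70 − 7.49 = 62.51 dB.
grinder: 91 − 20·log₁₀(51.5/3.8) = 91 − 22.64 = 68.36 dB.
Σ 10^(L/10) = 2.053e+07 → L_total = 10·log₁₀(2.053e+07) = 73.12 dB.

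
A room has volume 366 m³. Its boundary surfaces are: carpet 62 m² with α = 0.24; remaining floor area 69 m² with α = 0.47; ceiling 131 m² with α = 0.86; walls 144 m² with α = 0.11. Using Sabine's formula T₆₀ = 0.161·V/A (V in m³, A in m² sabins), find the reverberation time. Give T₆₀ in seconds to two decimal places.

0.34 s

A = Σ Sᵢαᵢ = 62·0.24 + 69·0.47 + 131·0.86 + 144·0.11 = 175.81 m².
T₆₀ = 0.161·V/A = 0.161·366/175.81 = 0.335 s.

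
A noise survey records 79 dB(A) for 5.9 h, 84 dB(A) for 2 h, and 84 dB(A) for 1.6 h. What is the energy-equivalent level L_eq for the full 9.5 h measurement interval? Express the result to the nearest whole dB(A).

82 dB(A)

The energy average is taken in the linear domain: L_eq = 10·log₁₀[(Σ tᵢ·10^(Lᵢ/10))/T], T = 9.5 h.
Σ tᵢ·10^(Lᵢ/10) = 5.9·10^(79/10) + 2·10^(84/10) + 1.6·10^(84/10) = 1.373e+09.
L_eq = 10·log₁₀(1.373e+09/9.5) = 81.60 dB(A).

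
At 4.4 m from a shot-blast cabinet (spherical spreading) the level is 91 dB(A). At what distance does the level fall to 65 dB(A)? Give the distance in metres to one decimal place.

Point-source spreading drops the level by 20·log₁₀(r₂/r₁); inverting, r₂/r₁ = 10^(ΔL/20).
r₂ = 4.4·10^((91−65)/20) = 4.4·10^(26.0/20) = 87.79 m.

87.8 m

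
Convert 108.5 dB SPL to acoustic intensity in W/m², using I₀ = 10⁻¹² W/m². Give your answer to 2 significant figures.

0.071 W/m²

I/I₀ = 10^(108.5/10) = 7.079e+10, so I = 7.079e+10 × 10⁻¹² W/m².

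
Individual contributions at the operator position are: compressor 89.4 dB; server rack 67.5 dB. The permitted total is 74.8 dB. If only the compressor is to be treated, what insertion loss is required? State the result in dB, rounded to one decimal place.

15.5 dB

Everything except the compressor sums to 10^(67.5/10) = 5.623e+06 in linear terms, 67.50 dB.
The limit corresponds to 10^(74.8/10) = 3.020e+07; subtracting the fixed part leaves 2.458e+07 for the compressor, i.e. 73.91 dB.
Required insertion loss = 89.4 − 73.91 = 15.49 dB.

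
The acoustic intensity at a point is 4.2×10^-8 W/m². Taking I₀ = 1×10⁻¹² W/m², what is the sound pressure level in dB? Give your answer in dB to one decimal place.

I/I₀ = 4.2×10^-8/10⁻¹² = 4.2×10^4, and L = 10·log₁₀(I/I₀).
L = 10·(0.6232 + 4) = 46.23 dB.

46.2 dB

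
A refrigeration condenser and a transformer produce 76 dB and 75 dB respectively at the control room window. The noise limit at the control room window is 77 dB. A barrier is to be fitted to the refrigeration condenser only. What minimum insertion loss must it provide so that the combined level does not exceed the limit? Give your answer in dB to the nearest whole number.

3 dB

Everything except the refrigeration condenser sums to 10^(75/10) = 3.162e+07 in linear terms, 75.00 dB.
To meet 77 dB overall, the treated refrigeration condenser may contribute at most 10^(77/10) − 3.162e+07 = 1.850e+07, i.e. 72.67 dB.
Required insertion loss = 76 − 72.67 = 3.33 dB.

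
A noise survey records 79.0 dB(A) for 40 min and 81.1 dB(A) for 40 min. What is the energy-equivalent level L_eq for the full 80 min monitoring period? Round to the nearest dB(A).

80 dB(A)

Weight each interval's intensity by its duration and average over T = 80 min:
Σ tᵢ·10^(Lᵢ/10) = 40·10^(79.0/10) + 40·10^(81.1/10) = 8.330e+09.
L_eq = 10·log₁₀(8.330e+09/80) = 80.18 dB(A).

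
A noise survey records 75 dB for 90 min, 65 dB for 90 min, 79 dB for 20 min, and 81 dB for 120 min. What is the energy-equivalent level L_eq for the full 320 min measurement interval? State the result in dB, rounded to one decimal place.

L_eq = 10·log₁₀[(1/T)·Σ tᵢ·10^(Lᵢ/10)] with T = 320 min.
Σ tᵢ·10^(Lᵢ/10) = 90·10^(75/10) + 90·10^(65/10) + 20·10^(79/10) + 120·10^(81/10) = 1.983e+10.
L_eq = 10·log₁₀(1.983e+10/320) = 77.92 dB.

77.9 dB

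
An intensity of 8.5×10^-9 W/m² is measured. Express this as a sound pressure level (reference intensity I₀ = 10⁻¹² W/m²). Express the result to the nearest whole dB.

Dividing by I₀ shifts the exponent by 12: I/I₀ = 8.5×10^3.
L = 10·(0.9294 + 3) = 39.29 dB.

39 dB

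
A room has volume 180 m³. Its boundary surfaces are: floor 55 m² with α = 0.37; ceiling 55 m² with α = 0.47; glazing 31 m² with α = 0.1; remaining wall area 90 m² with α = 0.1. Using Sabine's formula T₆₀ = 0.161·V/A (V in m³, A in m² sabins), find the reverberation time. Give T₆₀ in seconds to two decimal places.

0.50 s

Summing Sᵢαᵢ: 55·0.37 + 55·0.47 + 31·0.1 + 90·0.1 = 58.30 m².
T₆₀ = 0.161·V/A = 0.161·180/58.30 = 0.497 s.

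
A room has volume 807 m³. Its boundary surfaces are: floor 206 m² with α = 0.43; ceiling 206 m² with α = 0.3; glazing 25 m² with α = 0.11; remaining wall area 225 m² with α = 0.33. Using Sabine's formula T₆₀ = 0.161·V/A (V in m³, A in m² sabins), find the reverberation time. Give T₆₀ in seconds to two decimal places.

0.57 s

A = Σ Sᵢαᵢ = 206·0.43 + 206·0.3 + 25·0.11 + 225·0.33 = 227.38 m².
T₆₀ = 0.161·V/A = 0.161·807/227.38 = 0.571 s.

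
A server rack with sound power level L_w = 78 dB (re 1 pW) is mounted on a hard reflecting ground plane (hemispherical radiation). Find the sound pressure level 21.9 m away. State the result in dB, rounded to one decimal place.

The power spreads over a hemisphere of area 2π·r², so L_p = L_w − 10·log₁₀(2π·r²).
2π·r² = 3013 m², 10·log₁₀ of that is 34.791 dB.
L_p = 78 − 34.791 = 43.21 dB.

43.2 dB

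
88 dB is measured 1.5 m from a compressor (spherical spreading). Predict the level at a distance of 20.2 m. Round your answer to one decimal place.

65.4 dB

For a point source, L₂ = L₁ − 20·log₁₀(r₂/r₁).
L₂ = 88 − 20·log₁₀(20.2/1.5) = 88 − 22.585 = 65.41 dB.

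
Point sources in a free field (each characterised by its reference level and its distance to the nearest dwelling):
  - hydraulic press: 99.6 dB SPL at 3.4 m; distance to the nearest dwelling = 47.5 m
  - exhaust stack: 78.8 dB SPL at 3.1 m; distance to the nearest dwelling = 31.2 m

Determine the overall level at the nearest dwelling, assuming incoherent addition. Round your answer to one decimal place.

76.8 dB SPL

First find each source's level at the receiver (point-source: −20·log₁₀(r/r_ref)), then combine on an intensity basis.
hydraulic press: 99.6 − 20·log₁₀(47.5/3.4) = 99.6 − 22.90 = 76.70 dB SPL.
exhaust stack: 78.8 − 20·log₁₀(31.2/3.1) = 78.8 − 20.06 = 58.74 dB SPL.
Σ 10^(L/10) = 4.748e+07 → L_total = 10·log₁₀(4.748e+07) = 76.76 dB SPL.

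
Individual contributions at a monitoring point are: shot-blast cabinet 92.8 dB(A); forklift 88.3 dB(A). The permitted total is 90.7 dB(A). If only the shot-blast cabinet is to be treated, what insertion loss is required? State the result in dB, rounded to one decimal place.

5.8 dB

Everything except the shot-blast cabinet sums to 10^(88.3/10) = 6.761e+08 in linear terms, 88.30 dB(A).
To meet 90.7 dB(A) overall, the treated shot-blast cabinet may contribute at most 10^(90.7/10) − 6.761e+08 = 4.988e+08, i.e. 86.98 dB(A).
So the shot-blast cabinet must be reduced from 92.8 to 86.98 dB(A): IL = 5.82 dB.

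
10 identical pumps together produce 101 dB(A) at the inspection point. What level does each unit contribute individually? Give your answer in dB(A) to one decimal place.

91.0 dB(A)

For N identical incoherent sources L_total = L₁ + 10·log₁₀ N, so L₁ = 101 − 10·log₁₀(10) = 101 − 10.000.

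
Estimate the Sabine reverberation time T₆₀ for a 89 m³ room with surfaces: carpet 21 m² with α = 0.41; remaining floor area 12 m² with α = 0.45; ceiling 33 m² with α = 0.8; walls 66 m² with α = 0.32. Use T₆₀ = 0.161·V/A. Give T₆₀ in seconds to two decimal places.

0.23 s

Total absorption A = 21·0.41 + 12·0.45 + 33·0.8 + 66·0.32 = 61.53 m² sabins.
T₆₀ = 0.161·V/A = 0.161·89/61.53 = 0.233 s.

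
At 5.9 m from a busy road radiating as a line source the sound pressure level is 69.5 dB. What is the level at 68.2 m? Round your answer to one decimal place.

For a line source, L₂ = L₁ − 10·log₁₀(r₂/r₁).
L₂ = 69.5 − 10·log₁₀(68.2/5.9) = 69.5 − 10.629 = 58.87 dB.

58.9 dB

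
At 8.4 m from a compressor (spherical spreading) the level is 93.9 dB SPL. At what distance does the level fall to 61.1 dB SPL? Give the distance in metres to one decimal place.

366.7 m

Point-source spreading drops the level by 20·log₁₀(r₂/r₁); inverting, r₂/r₁ = 10^(ΔL/20).
r₂ = 8.4·10^((93.9−61.1)/20) = 8.4·10^(32.8/20) = 366.67 m.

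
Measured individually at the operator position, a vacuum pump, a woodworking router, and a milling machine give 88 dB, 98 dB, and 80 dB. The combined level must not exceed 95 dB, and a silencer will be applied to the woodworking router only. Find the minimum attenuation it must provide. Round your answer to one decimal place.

4.1 dB

The untreated sources together contribute 10^(88/10) + 10^(80/10) = 7.310e+08, i.e. 88.64 dB.
The limit corresponds to 10^(95/10) = 3.162e+09; subtracting the fixed part leaves 2.431e+09 for the woodworking router, i.e. 93.86 dB.
Required insertion loss = 98 − 93.86 = 4.14 dB.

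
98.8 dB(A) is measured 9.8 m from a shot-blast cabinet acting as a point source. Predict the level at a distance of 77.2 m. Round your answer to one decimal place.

80.9 dB(A)

For a point source, L₂ = L₁ − 20·log₁₀(r₂/r₁).
L₂ = 98.8 − 20·log₁₀(77.2/9.8) = 98.8 − 17.928 = 80.87 dB(A).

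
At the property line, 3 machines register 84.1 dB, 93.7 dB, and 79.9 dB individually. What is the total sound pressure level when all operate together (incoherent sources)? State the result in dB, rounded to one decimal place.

94.3 dB

Incoherent sources combine by intensity addition: L_total = 10·log₁₀(Σ 10^(L_i/10)).
Σ 10^(L/10) = 10^(84.1/10) + 10^(93.7/10) + 10^(79.9/10) = 2.699e+09.
L_total = 10·log₁₀(2.699e+09) = 94.31 dB.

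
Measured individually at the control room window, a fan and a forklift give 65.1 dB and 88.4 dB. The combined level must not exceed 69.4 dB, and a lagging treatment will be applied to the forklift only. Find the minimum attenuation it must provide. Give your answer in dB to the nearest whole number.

Everything except the forklift sums to 10^(65.1/10) = 3.236e+06 in linear terms, 65.10 dB.
To meet 69.4 dB overall, the treated forklift may contribute at most 10^(69.4/10) − 3.236e+06 = 5.474e+06, i.e. 67.38 dB.
So the forklift must be reduced from 88.4 to 67.38 dB: IL = 21.02 dB.

21 dB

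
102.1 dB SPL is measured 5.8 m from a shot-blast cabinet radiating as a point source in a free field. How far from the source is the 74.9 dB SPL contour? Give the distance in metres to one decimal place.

For a point source L₁ − L₂ = 20·log₁₀(r₂/r₁), so r₂ = r₁·10^((L₁−L₂)/20).
r₂ = 5.8·10^((102.1−74.9)/20) = 5.8·10^(27.2/20) = 132.87 m.

132.9 m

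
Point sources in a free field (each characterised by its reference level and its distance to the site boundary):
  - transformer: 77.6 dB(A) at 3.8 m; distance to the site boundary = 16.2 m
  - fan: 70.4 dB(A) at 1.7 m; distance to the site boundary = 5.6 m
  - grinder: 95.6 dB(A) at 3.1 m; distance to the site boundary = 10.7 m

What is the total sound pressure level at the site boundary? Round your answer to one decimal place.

Apply inverse-square spreading to bring every level to the receiver, then sum 10^(L/10).
transformer: 77.6 − 20·log₁₀(16.2/3.8) = 77.6 − 12.59 = 65.01 dB(A).
fan: 70.4 − 20·log₁₀(5.6/1.7) = 70.4 − 10.35 = 60.05 dB(A).
grinder: 95.6 − 20·log₁₀(10.7/3.1) = 95.6 − 10.76 = 84.84 dB(A).
Σ 10^(L/10) = 3.089e+08 → L_total = 10·log₁₀(3.089e+08) = 84.90 dB(A).

84.9 dB(A)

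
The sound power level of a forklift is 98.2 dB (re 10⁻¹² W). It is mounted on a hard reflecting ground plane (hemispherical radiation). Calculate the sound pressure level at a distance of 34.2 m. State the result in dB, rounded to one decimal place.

59.5 dB

Free-field hemispherical radiation: L_p = L_w − 10·log₁₀(2π·r²), r = 34.2 m.
2π·r² = 7349 m², 10·log₁₀ of that is 38.662 dB.
L_p = 98.2 − 38.662 = 59.54 dB.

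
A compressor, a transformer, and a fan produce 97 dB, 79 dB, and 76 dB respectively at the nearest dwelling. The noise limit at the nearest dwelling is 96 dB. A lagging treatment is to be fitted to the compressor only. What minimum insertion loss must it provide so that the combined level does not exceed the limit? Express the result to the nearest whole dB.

Everything except the compressor sums to 10^(79/10) + 10^(76/10) = 1.192e+08 in linear terms, 80.76 dB.
The limit corresponds to 10^(96/10) = 3.981e+09; subtracting the fixed part leaves 3.862e+09 for the compressor, i.e. 95.87 dB.
Required insertion loss = 97 − 95.87 = 1.13 dB.

1 dB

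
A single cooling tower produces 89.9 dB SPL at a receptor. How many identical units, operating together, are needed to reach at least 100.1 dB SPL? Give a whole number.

11

Need L₁ + 10·log₁₀ N ≥ 100.1, i.e. log₁₀ N ≥ 1.02.
N ≥ 10^(10.2/10) = 10.471, so N = 11.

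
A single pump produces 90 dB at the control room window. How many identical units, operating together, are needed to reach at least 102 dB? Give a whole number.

Need L₁ + 10·log₁₀ N ≥ 102, i.e. log₁₀ N ≥ 1.20.
N ≥ 10^(12.0/10) = 15.849, so N = 16.

16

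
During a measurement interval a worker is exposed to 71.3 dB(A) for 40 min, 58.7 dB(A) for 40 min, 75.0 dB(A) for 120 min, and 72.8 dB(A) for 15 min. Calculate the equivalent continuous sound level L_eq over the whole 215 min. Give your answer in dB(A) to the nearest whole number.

73 dB(A)

L_eq = 10·log₁₀[(1/T)·Σ tᵢ·10^(Lᵢ/10)] with T = 215 min.
Σ tᵢ·10^(Lᵢ/10) = 40·10^(71.3/10) + 40·10^(58.7/10) + 120·10^(75.0/10) + 15·10^(72.8/10) = 4.650e+09.
L_eq = 10·log₁₀(4.650e+09/215) = 73.35 dB(A).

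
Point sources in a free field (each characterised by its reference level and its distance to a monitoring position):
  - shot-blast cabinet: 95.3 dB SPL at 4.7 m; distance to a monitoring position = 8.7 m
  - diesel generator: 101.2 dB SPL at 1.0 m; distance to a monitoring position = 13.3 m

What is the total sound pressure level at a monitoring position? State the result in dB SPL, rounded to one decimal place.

First find each source's level at the receiver (point-source: −20·log₁₀(r/r_ref)), then combine on an intensity basis.
shot-blast cabinet: 95.3 − 20·log₁₀(8.7/4.7) = 95.3 − 5.35 = 89.95 dB SPL.
diesel generator: 101.2 − 20·log₁₀(13.3/1.0) = 101.2 − 22.48 = 78.72 dB SPL.
Σ 10^(L/10) = 1.063e+09 → L_total = 10·log₁₀(1.063e+09) = 90.27 dB SPL.

90.3 dB SPL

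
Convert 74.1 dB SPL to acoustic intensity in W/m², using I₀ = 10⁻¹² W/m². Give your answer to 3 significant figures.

L = 10·log₁₀(I/I₀) ⇒ I = I₀·10^(L/10) = 10⁻¹² × 10^7.41.

2.57e-05 W/m²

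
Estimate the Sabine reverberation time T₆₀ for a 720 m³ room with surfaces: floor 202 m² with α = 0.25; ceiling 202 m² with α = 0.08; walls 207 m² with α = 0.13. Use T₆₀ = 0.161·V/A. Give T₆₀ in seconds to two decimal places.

Summing Sᵢαᵢ: 202·0.25 + 202·0.08 + 207·0.13 = 93.57 m².
T₆₀ = 0.161 × 720 / 93.57 = 1.239 s.

1.24 s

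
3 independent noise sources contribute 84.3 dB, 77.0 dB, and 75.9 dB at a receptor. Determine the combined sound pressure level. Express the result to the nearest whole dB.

Incoherent sources combine by intensity addition: L_total = 10·log₁₀(Σ 10^(L_i/10)).
Σ 10^(L/10) = 10^(84.3/10) + 10^(77.0/10) + 10^(75.9/10) = 3.582e+08.
L_total = 10·log₁₀(3.582e+08) = 85.54 dB.

86 dB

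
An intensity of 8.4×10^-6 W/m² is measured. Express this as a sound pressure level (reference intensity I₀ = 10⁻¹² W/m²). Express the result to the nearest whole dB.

69 dB

Dividing by I₀ shifts the exponent by 12: I/I₀ = 8.4×10^6.
L = 10·(0.9243 + 6) = 69.24 dB.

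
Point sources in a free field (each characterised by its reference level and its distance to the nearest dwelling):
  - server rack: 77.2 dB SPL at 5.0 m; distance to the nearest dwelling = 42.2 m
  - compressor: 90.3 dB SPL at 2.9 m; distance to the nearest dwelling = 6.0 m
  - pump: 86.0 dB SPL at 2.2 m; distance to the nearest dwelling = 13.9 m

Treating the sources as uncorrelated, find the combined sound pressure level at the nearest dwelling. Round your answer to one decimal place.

Propagate each source to the receiver with L = L_ref − 20·log₁₀(r/r_ref), then add intensities.
server rack: 77.2 − 20·log₁₀(42.2/5.0) = 77.2 − 18.53 = 58.67 dB SPL.
compressor: 90.3 − 20·log₁₀(6.0/2.9) = 90.3 − 6.32 = 83.98 dB SPL.
pump: 86.0 − 20·log₁₀(13.9/2.2) = 86.0 − 16.01 = 69.99 dB SPL.
Σ 10^(L/10) = 2.610e+08 → L_total = 10·log₁₀(2.610e+08) = 84.17 dB SPL.

84.2 dB SPL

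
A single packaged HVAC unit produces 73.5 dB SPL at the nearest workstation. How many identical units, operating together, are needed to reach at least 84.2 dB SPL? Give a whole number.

N identical sources give L₁ + 10·log₁₀ N, so require 10·log₁₀ N ≥ 84.2 − 73.5 = 10.7 dB.
N ≥ 10^(10.7/10) = 11.749, so N = 12.

12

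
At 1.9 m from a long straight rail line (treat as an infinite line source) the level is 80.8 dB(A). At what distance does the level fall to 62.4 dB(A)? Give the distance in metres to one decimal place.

For a line source L₁ − L₂ = 10·log₁₀(r₂/r₁), so r₂ = r₁·10^((L₁−L₂)/10).
r₂ = 1.9·10^((80.8−62.4)/10) = 1.9·10^(18.4/10) = 131.45 m.

131.4 m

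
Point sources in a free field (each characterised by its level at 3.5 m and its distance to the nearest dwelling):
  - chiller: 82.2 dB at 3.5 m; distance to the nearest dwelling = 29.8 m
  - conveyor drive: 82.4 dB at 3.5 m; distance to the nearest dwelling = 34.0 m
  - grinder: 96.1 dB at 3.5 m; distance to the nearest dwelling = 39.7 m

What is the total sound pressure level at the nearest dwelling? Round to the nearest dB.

Propagate each source to the receiver with L = L_ref − 20·log₁₀(r/r_ref), then add intensities.
chiller: 82.2 − 20·log₁₀(29.8/3.5) = 82.2 − 18.60 = 63.60 dB.
conveyor drive: 82.4 − 20·log₁₀(34.0/3.5) = 82.4 − 19.75 = 62.65 dB.
grinder: 96.1 − 20·log₁₀(39.7/3.5) = 96.1 − 21.09 = 75.01 dB.
Σ 10^(L/10) = 3.579e+07 → L_total = 10·log₁₀(3.579e+07) = 75.54 dB.

76 dB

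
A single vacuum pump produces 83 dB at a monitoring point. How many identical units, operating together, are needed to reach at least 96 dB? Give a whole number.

The shortfall is 96 − 83 = 13.0 dB, and N units add 10·log₁₀ N, so need 10·log₁₀ N ≥ 13.0.
N ≥ 10^(13.0/10) = 19.953, so N = 20.

20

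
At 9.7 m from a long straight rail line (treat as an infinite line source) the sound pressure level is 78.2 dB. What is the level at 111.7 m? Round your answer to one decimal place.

67.6 dB

Cylindrical spreading from a line source gives a 10·log₁₀(r₂/r₁) drop.
L₂ = 78.2 − 10·log₁₀(111.7/9.7) = 78.2 − 10.613 = 67.59 dB.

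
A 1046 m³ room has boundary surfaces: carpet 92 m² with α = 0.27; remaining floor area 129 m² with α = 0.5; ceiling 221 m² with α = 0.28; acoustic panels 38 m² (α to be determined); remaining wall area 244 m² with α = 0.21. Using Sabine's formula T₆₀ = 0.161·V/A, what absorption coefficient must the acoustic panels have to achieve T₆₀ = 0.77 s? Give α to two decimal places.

Required total absorption A = 0.161·1046/0.77 = 218.71 m².
Absorption from the other surfaces = 92·0.27 + 129·0.5 + 221·0.28 + 244·0.21 = 202.46 m², so the acoustic panels must supply 16.25 m² over 38 m².
α = 16.25/38 = 0.428.

0.43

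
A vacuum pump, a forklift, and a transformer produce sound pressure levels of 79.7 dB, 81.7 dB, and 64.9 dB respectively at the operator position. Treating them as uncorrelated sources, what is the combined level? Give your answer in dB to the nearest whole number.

84 dB

Incoherent sources combine by intensity addition: L_total = 10·log₁₀(Σ 10^(L_i/10)).
Σ 10^(L/10) = 10^(79.7/10) + 10^(81.7/10) + 10^(64.9/10) = 2.443e+08.
L_total = 10·log₁₀(2.443e+08) = 83.88 dB.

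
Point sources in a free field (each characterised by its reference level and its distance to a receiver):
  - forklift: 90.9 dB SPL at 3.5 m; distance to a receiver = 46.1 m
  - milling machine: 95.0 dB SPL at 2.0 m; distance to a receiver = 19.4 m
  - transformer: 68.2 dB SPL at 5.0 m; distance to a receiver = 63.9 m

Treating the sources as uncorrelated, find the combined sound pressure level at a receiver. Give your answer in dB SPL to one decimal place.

Apply inverse-square spreading to bring every level to the receiver, then sum 10^(L/10).
forklift: 90.9 − 20·log₁₀(46.1/3.5) = 90.9 − 22.39 = 68.51 dB SPL.
milling machine: 95.0 − 20·log₁₀(19.4/2.0) = 95.0 − 19.74 = 75.26 dB SPL.
transformer: 68.2 − 20·log₁₀(63.9/5.0) = 68.2 − 22.13 = 46.07 dB SPL.
Σ 10^(L/10) = 4.074e+07 → L_total = 10·log₁₀(4.074e+07) = 76.10 dB SPL.

76.1 dB SPL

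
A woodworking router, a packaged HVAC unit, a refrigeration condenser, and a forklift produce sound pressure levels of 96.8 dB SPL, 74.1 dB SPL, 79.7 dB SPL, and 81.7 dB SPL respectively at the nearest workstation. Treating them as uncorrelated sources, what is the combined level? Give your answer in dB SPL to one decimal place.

97.0 dB SPL

Incoherent sources combine by intensity addition: L_total = 10·log₁₀(Σ 10^(L_i/10)).
Σ 10^(L/10) = 10^(96.8/10) + 10^(74.1/10) + 10^(79.7/10) + 10^(81.7/10) = 5.053e+09.
L_total = 10·log₁₀(5.053e+09) = 97.04 dB SPL.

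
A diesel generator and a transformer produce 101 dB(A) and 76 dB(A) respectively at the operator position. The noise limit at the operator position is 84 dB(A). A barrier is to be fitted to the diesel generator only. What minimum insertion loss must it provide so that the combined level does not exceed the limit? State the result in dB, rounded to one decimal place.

Fixed contribution from the other source: Σ 10^(L/10) = 10^(76/10) = 3.981e+07 (76.00 dB(A)).
The limit corresponds to 10^(84/10) = 2.512e+08; subtracting the fixed part leaves 2.114e+08 for the diesel generator, i.e. 83.25 dB(A).
Required insertion loss = 101 − 83.25 = 17.75 dB.

17.7 dB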